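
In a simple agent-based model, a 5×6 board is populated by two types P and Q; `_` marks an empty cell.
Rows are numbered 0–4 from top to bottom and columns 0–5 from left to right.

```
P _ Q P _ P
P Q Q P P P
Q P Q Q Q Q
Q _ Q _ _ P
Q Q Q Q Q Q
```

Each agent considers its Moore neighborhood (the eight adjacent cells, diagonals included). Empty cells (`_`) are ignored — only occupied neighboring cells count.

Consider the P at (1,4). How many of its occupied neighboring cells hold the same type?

4

Occupied neighbors of (1,4): (0,3)=P, (0,5)=P, (1,3)=P, (1,5)=P, (2,3)=Q, (2,4)=Q, (2,5)=Q.
Same type (P): 4 of 7.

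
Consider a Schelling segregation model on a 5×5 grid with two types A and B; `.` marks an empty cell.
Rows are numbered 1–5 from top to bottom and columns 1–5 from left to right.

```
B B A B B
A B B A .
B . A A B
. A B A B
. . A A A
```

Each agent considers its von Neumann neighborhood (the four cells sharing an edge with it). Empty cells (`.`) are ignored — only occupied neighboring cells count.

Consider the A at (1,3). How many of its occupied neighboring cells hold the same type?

0

Occupied neighbors of (1,3): (2,3)=B, (1,2)=B, (1,4)=B.
Same type (A): 0 of 3.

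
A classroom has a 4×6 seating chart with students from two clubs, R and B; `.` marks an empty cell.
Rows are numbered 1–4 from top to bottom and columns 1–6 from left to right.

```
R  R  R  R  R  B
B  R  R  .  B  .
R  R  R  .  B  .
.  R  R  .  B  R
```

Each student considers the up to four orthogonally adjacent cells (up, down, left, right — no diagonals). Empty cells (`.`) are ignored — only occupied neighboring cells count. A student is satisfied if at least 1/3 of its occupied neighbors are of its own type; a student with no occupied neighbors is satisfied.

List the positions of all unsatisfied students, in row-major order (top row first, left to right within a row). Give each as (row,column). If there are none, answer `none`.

(1,6), (2,1), (4,6)

(1,1)R 1/2 ok
(1,2)R 3/3 ok
(1,3)R 3/3 ok
(1,4)R 2/2 ok
(1,5)R 1/3 ok
(1,6)B 0/1 unhappy
(2,1)B 0/3 unhappy
(2,2)R 3/4 ok
(2,3)R 3/3 ok
(2,5)B 1/2 ok
(3,1)R 1/2 ok
(3,2)R 4/4 ok
(3,3)R 3/3 ok
(3,5)B 2/2 ok
(4,2)R 2/2 ok
(4,3)R 2/2 ok
(4,5)B 1/2 ok
(4,6)R 0/1 unhappy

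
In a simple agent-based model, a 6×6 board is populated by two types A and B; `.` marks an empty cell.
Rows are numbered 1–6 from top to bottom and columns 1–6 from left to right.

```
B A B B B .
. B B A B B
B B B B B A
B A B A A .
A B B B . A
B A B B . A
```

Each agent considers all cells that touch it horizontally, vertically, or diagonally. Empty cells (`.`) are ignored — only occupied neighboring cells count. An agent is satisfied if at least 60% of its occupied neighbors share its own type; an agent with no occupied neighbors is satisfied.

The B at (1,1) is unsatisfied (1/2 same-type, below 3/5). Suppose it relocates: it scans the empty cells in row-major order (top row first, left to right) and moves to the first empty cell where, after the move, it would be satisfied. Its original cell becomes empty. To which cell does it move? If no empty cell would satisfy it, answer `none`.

Vacating (1,1). Empty cells in order:
  (1,6): 3/3 same-type → satisfied — stop here.

(1,6)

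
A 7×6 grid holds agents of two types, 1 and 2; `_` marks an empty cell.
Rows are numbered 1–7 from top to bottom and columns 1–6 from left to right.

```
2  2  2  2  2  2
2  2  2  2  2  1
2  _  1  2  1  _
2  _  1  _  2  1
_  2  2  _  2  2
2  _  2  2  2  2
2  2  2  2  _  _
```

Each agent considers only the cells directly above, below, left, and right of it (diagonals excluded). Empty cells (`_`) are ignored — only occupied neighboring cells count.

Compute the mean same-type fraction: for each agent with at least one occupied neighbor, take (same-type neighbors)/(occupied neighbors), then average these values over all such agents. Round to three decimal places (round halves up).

Row 1: (1,1)2 2/2 · (1,2)2 3/3 · (1,3)2 3/3 · (1,4)2 3/3 · (1,5)2 3/3 · (1,6)2 1/2
Row 2: (2,1)2 3/3 · (2,2)2 3/3 · (2,3)2 3/4 · (2,4)2 4/4 · (2,5)2 2/4 · (2,6)1 0/2
Row 3: (3,1)2 2/2 · (3,3)1 1/3 · (3,4)2 1/3 · (3,5)1 0/3
Row 4: (4,1)2 1/1 · (4,3)1 1/2 · (4,5)2 1/3 · (4,6)1 0/2
Row 5: (5,2)2 1/1 · (5,3)2 2/3 · (5,5)2 3/3 · (5,6)2 2/3
Row 6: (6,1)2 1/1 · (6,3)2 3/3 · (6,4)2 3/3 · (6,5)2 3/3 · (6,6)2 2/2
Row 7: (7,1)2 2/2 · (7,2)2 2/2 · (7,3)2 3/3 · (7,4)2 2/2
Sum over 33 agents: 2/2 + 3/3 + 3/3 + 3/3 + 3/3 + 1/2 + 3/3 + 3/3 + 3/4 + 4/4 + 2/4 + 0/2 + 2/2 + 1/3 + 1/3 + 0/3 + 1/1 + 1/2 + 1/3 + 0/2 + 1/1 + 2/3 + 3/3 + 2/3 + 1/1 + 3/3 + 3/3 + 3/3 + 2/2 + 2/2 + 2/2 + 3/3 + 2/2 = 307/12; mean = 307/12 ÷ 33 = 307/396 = 0.775252… → 0.775.

0.775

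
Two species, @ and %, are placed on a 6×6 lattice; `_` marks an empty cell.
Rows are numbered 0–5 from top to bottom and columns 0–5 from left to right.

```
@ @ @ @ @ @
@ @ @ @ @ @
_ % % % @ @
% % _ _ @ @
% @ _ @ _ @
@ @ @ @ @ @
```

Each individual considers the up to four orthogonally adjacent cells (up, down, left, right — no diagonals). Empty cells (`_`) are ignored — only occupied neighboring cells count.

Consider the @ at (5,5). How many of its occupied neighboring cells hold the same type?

Occupied neighbors of (5,5): (4,5)=@, (5,4)=@.
Same type (@): 2 of 2.

2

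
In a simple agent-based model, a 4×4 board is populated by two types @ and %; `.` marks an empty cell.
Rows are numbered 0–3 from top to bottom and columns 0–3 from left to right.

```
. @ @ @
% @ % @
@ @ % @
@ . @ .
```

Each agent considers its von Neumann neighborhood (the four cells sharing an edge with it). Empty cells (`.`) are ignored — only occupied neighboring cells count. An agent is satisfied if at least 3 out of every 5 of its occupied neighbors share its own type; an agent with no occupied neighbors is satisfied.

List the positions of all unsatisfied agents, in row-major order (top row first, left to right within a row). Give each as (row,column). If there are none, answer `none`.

(1,0), (1,1), (1,2), (2,2), (2,3), (3,2)

(0,1)@ 2/2 satisfied
(0,2)@ 2/3 satisfied
(0,3)@ 2/2 satisfied
(1,0)% 0/2 not
(1,1)@ 2/4 not
(1,2)% 1/4 not
(1,3)@ 2/3 satisfied
(2,0)@ 2/3 satisfied
(2,1)@ 2/3 satisfied
(2,2)% 1/4 not
(2,3)@ 1/2 not
(3,0)@ 1/1 satisfied
(3,2)@ 0/1 not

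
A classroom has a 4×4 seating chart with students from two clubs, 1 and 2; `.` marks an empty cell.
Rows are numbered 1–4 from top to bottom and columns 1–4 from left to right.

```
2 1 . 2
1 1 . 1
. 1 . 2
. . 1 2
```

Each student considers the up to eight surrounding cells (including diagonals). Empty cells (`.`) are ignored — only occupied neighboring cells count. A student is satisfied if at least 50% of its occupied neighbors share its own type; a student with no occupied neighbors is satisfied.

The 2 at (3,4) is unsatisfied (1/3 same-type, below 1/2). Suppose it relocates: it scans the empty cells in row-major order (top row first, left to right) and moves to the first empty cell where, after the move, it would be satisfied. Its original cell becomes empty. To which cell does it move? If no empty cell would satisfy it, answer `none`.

none

Vacating (3,4). Empty cells in order:
  (1,3): 1/4 same-type → still unsatisfied.
  (2,3): 1/5 same-type → still unsatisfied.
  (3,1): 0/3 same-type → still unsatisfied.
  (3,3): 1/5 same-type → still unsatisfied.
  (4,1): 0/1 same-type → still unsatisfied.
  (4,2): 0/2 same-type → still unsatisfied.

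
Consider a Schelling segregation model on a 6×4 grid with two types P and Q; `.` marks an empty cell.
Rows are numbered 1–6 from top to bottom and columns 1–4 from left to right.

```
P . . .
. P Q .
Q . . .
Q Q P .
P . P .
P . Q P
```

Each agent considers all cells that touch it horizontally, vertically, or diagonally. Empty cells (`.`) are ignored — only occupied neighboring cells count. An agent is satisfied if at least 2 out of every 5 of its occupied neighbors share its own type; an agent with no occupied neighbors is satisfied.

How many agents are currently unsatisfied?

4

(1,1)P 1/1 ok
(2,2)P 1/3 unhappy
(2,3)Q 0/1 unhappy
(3,1)Q 2/3 ok
(4,1)Q 2/3 ok
(4,2)Q 2/5 ok
(4,3)P 1/2 ok
(5,1)P 1/3 unhappy
(5,3)P 2/4 ok
(6,1)P 1/1 ok
(6,3)Q 0/2 unhappy
(6,4)P 1/2 ok
Unsatisfied: (2,2), (2,3), (5,1), (6,3) — 4 in total.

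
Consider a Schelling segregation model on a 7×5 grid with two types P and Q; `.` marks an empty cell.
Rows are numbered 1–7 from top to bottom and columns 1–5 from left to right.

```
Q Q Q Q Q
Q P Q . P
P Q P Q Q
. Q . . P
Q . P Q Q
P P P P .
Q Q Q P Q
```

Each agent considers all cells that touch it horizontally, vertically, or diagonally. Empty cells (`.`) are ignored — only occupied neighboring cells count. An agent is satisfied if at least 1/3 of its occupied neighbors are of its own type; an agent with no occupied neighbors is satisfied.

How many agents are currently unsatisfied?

9

Row 1: (1,1)Q 2/3 ok · (1,2)Q 4/5 ok · (1,3)Q 3/4 ok · (1,4)Q 3/4 ok · (1,5)Q 1/2 ok
Row 2: (2,1)Q 3/5 ok · (2,2)P 2/8 unhappy · (2,3)Q 5/7 ok · (2,5)P 0/4 unhappy
Row 3: (3,1)P 1/4 unhappy · (3,2)Q 3/6 ok · (3,3)P 1/5 unhappy · (3,4)Q 2/5 ok · (3,5)Q 1/3 ok
Row 4: (4,2)Q 2/5 ok · (4,5)P 0/4 unhappy
Row 5: (5,1)Q 1/3 ok · (5,3)P 3/5 ok · (5,4)Q 1/5 unhappy · (5,5)Q 1/3 ok
Row 6: (6,1)P 1/4 unhappy · (6,2)P 3/7 ok · (6,3)P 4/7 ok · (6,4)P 3/7 ok
Row 7: (7,1)Q 1/3 ok · (7,2)Q 2/5 ok · (7,3)Q 1/5 unhappy · (7,4)P 2/4 ok · (7,5)Q 0/2 unhappy
Unsatisfied: (2,2), (2,5), (3,1), (3,3), (4,5), (5,4), (6,1), (7,3), (7,5) — 9 in total.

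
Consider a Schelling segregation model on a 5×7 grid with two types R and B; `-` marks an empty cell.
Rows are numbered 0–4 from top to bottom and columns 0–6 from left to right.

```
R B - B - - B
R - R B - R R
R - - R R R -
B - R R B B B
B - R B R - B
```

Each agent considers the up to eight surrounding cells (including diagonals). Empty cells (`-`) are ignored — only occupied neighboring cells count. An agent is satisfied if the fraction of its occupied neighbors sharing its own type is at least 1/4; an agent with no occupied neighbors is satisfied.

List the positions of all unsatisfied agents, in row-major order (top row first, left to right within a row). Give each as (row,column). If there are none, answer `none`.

(0,1), (0,6), (4,3)

Row 0: (0,0)R 1/2 ok · (0,1)B 0/3 unhappy · (0,3)B 1/2 ok · (0,6)B 0/2 unhappy
Row 1: (1,0)R 2/3 ok · (1,2)R 1/4 ok · (1,3)B 1/4 ok · (1,5)R 3/4 ok · (1,6)R 2/3 ok
Row 2: (2,0)R 1/2 ok · (2,3)R 4/6 ok · (2,4)R 4/7 ok · (2,5)R 3/6 ok
Row 3: (3,0)B 1/2 ok · (3,2)R 3/4 ok · (3,3)R 5/7 ok · (3,4)B 2/7 ok · (3,5)B 3/6 ok · (3,6)B 2/3 ok
Row 4: (4,0)B 1/1 ok · (4,2)R 2/3 ok · (4,3)B 1/5 unhappy · (4,4)R 1/4 ok · (4,6)B 2/2 ok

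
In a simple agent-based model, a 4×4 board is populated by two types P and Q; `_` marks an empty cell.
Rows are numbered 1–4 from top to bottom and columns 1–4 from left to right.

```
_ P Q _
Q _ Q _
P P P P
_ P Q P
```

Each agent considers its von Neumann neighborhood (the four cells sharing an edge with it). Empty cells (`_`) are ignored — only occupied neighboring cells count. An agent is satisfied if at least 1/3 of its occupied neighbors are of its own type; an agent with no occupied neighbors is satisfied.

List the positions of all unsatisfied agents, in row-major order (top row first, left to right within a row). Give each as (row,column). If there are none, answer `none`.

(1,2), (2,1), (4,3)

(1,2)P 0/1 ✗
(1,3)Q 1/2 ✓
(2,1)Q 0/1 ✗
(2,3)Q 1/2 ✓
(3,1)P 1/2 ✓
(3,2)P 3/3 ✓
(3,3)P 2/4 ✓
(3,4)P 2/2 ✓
(4,2)P 1/2 ✓
(4,3)Q 0/3 ✗
(4,4)P 1/2 ✓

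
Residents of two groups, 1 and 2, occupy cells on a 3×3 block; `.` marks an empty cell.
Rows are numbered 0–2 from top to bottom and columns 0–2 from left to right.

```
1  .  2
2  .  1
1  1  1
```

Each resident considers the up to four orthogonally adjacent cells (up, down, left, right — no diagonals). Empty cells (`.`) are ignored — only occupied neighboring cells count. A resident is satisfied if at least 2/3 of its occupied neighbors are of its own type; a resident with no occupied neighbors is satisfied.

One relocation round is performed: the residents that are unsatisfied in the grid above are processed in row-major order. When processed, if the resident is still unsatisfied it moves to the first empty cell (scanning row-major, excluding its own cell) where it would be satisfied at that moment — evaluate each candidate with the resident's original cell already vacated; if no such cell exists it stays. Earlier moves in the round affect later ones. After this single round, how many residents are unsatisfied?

Initially unsatisfied (in order): (0,0), (0,2), (1,0), (1,2), (2,0).
  (0,0) → (1,1).
  (0,2) → (0,0).
  (1,0): no empty cell satisfies it; stays.
  (1,2): now satisfied by earlier moves; stays.
  (2,0) → (0,2).
Resulting grid:
2 . 1
2 1 1
. 1 1
Unsatisfied now: (1,0).

1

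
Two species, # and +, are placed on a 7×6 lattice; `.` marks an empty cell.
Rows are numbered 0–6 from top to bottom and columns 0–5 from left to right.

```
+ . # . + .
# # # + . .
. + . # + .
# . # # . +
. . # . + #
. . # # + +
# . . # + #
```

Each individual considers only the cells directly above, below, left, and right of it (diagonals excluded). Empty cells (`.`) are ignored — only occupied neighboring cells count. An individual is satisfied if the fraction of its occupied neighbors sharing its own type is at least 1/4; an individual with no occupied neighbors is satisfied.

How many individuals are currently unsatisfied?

7

Row 0: (0,0)+ 0/1 unhappy · (0,2)# 1/1 ok · (0,4)+ 0/0 ok
Row 1: (1,0)# 1/2 ok · (1,1)# 2/3 ok · (1,2)# 2/3 ok · (1,3)+ 0/2 unhappy
Row 2: (2,1)+ 0/1 unhappy · (2,3)# 1/3 ok · (2,4)+ 0/1 unhappy
Row 3: (3,0)# 0/0 ok · (3,2)# 2/2 ok · (3,3)# 2/2 ok · (3,5)+ 0/1 unhappy
Row 4: (4,2)# 2/2 ok · (4,4)+ 1/2 ok · (4,5)# 0/3 unhappy
Row 5: (5,2)# 2/2 ok · (5,3)# 2/3 ok · (5,4)+ 3/4 ok · (5,5)+ 1/3 ok
Row 6: (6,0)# 0/0 ok · (6,3)# 1/2 ok · (6,4)+ 1/3 ok · (6,5)# 0/2 unhappy
Unsatisfied: (0,0), (1,3), (2,1), (2,4), (3,5), (4,5), (6,5) — 7 in total.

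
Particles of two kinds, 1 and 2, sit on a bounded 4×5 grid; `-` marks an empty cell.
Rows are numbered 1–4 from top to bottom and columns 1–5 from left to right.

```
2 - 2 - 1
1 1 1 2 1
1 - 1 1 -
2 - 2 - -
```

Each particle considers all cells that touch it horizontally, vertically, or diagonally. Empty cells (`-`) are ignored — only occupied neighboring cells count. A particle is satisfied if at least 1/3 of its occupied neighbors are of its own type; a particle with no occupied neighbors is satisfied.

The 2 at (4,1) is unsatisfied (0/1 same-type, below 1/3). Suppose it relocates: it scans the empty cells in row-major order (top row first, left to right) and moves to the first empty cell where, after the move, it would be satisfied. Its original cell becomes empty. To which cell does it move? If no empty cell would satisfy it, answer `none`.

(1,2)

Vacating (4,1). Empty cells in order:
  (1,2): 2/5 same-type → satisfied — stop here.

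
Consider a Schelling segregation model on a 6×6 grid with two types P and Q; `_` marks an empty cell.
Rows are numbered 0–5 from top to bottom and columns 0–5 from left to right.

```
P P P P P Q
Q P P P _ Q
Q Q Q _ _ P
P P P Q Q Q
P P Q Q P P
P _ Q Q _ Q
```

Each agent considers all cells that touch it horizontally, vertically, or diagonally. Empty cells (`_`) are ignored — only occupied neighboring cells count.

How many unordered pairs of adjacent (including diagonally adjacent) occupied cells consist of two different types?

Scan each occupied cell's neighbors to the right and below (and the two forward diagonals) so each pair is counted once.
Row 0: P(0,0)–P(0,1)= P(0,0)–Q(1,0)≠ P(0,0)–P(1,1)= P(0,1)–P(0,2)= P(0,1)–P(1,1)= P(0,1)–P(1,2)= P(0,1)–Q(1,0)≠ P(0,2)–P(0,3)= P(0,2)–P(1,2)= P(0,2)–P(1,3)= P(0,2)–P(1,1)= P(0,3)–P(0,4)= P(0,3)–P(1,3)= P(0,3)–P(1,2)= P(0,4)–Q(0,5)≠ P(0,4)–Q(1,5)≠ P(0,4)–P(1,3)= Q(0,5)–Q(1,5)=  → 4/18 unlike.
Row 1: Q(1,0)–P(1,1)≠ Q(1,0)–Q(2,0)= Q(1,0)–Q(2,1)= P(1,1)–P(1,2)= P(1,1)–Q(2,1)≠ P(1,1)–Q(2,2)≠ P(1,1)–Q(2,0)≠ P(1,2)–P(1,3)= P(1,2)–Q(2,2)≠ P(1,2)–Q(2,1)≠ P(1,3)–Q(2,2)≠ Q(1,5)–P(2,5)≠  → 8/12 unlike.
Row 2: Q(2,0)–Q(2,1)= Q(2,0)–P(3,0)≠ Q(2,0)–P(3,1)≠ Q(2,1)–Q(2,2)= Q(2,1)–P(3,1)≠ Q(2,1)–P(3,2)≠ Q(2,1)–P(3,0)≠ Q(2,2)–P(3,2)≠ Q(2,2)–Q(3,3)= Q(2,2)–P(3,1)≠ P(2,5)–Q(3,5)≠ P(2,5)–Q(3,4)≠  → 9/12 unlike.
Row 3: P(3,0)–P(3,1)= P(3,0)–P(4,0)= P(3,0)–P(4,1)= P(3,1)–P(3,2)= P(3,1)–P(4,1)= P(3,1)–Q(4,2)≠ P(3,1)–P(4,0)= P(3,2)–Q(3,3)≠ P(3,2)–Q(4,2)≠ P(3,2)–Q(4,3)≠ P(3,2)–P(4,1)= Q(3,3)–Q(3,4)= Q(3,3)–Q(4,3)= Q(3,3)–P(4,4)≠ Q(3,3)–Q(4,2)= Q(3,4)–Q(3,5)= Q(3,4)–P(4,4)≠ Q(3,4)–P(4,5)≠ Q(3,4)–Q(4,3)= Q(3,5)–P(4,5)≠ Q(3,5)–P(4,4)≠  → 9/21 unlike.
Row 4: P(4,0)–P(4,1)= P(4,0)–P(5,0)= P(4,1)–Q(4,2)≠ P(4,1)–Q(5,2)≠ P(4,1)–P(5,0)= Q(4,2)–Q(4,3)= Q(4,2)–Q(5,2)= Q(4,2)–Q(5,3)= Q(4,3)–P(4,4)≠ Q(4,3)–Q(5,3)= Q(4,3)–Q(5,2)= P(4,4)–P(4,5)= P(4,4)–Q(5,5)≠ P(4,4)–Q(5,3)≠ P(4,5)–Q(5,5)≠  → 6/15 unlike.
Row 5: Q(5,2)–Q(5,3)=  → 0/1 unlike.
Total adjacent occupied pairs: 79; unlike-type pairs: 36.

36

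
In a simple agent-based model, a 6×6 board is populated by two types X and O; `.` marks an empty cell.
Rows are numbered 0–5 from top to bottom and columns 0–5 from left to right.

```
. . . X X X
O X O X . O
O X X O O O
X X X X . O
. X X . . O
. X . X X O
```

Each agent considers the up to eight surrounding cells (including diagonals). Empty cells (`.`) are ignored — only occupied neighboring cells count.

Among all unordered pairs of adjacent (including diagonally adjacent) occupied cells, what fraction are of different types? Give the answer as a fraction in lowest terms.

21/59

Scan each occupied cell's neighbors to the right and below (and the two forward diagonals) so each pair is counted once.
From row 0: 3 unlike of 7 pairs (running 3/7).
From row 1: 9 unlike of 16 pairs (running 12/23).
From row 2: 7 unlike of 18 pairs (running 19/41).
From row 3: 0 unlike of 10 pairs (running 19/51).
From row 4: 1 unlike of 6 pairs (running 20/57).
From row 5: 1 unlike of 2 pairs (running 21/59).
Total adjacent occupied pairs: 59; unlike-type pairs: 21.
21/59 is already in lowest terms.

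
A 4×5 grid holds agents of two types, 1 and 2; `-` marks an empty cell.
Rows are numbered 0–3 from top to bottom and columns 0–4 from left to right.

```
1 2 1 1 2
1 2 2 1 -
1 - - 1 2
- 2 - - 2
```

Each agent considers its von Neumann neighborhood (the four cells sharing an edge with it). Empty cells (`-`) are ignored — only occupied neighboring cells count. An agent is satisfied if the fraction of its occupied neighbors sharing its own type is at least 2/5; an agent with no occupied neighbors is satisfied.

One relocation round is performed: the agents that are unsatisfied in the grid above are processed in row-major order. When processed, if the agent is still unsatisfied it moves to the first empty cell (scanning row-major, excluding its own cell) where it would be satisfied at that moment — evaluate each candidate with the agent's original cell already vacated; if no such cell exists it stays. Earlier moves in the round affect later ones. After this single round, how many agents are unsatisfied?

Initially unsatisfied (in order): (0,1), (0,2), (0,4), (1,2).
  (0,1) → (1,4).
  (0,2): now satisfied by earlier moves; stays.
  (0,4): now satisfied by earlier moves; stays.
  (1,2) → (2,1).
Resulting grid:
1 - 1 1 2
1 2 - 1 2
1 2 - 1 2
- 2 - - 2
All satisfied now.

0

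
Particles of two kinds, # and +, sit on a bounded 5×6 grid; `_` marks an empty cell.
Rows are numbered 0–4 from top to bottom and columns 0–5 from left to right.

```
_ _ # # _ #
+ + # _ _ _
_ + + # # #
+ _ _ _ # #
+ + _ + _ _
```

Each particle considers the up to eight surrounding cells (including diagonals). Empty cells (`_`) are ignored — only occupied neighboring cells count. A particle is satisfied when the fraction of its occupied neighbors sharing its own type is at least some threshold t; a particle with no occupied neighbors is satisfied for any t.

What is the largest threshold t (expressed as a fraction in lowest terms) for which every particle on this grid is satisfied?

(0,2)# 2/3
(0,3)# 2/2
(0,5)# — no occupied neighbors
(1,0)+ 2/2
(1,1)+ 3/5
(1,2)# 3/6
(2,1)+ 4/5
(2,2)+ 2/4
(2,3)# 3/4
(2,4)# 4/4
(2,5)# 3/3
(3,0)+ 3/3
(3,4)# 4/5
(3,5)# 3/3
(4,0)+ 2/2
(4,1)+ 2/2
(4,3)+ 0/1
The smallest same-type fraction is 0/1 at (4,3), which reduces to 0/1. Any threshold above that leaves this particle unsatisfied.

0/1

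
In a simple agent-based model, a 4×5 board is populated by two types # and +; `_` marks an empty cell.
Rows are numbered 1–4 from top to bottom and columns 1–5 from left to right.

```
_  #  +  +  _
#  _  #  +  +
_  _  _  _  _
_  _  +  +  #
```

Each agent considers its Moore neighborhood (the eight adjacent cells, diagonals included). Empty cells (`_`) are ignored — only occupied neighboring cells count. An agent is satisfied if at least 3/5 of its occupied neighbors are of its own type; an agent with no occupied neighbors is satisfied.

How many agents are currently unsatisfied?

(1,2)# 2/3 ok
(1,3)+ 2/4 unhappy
(1,4)+ 3/4 ok
(2,1)# 1/1 ok
(2,3)# 1/4 unhappy
(2,4)+ 3/4 ok
(2,5)+ 2/2 ok
(4,3)+ 1/1 ok
(4,4)+ 1/2 unhappy
(4,5)# 0/1 unhappy
Unsatisfied: (1,3), (2,3), (4,4), (4,5) — 4 in total.

4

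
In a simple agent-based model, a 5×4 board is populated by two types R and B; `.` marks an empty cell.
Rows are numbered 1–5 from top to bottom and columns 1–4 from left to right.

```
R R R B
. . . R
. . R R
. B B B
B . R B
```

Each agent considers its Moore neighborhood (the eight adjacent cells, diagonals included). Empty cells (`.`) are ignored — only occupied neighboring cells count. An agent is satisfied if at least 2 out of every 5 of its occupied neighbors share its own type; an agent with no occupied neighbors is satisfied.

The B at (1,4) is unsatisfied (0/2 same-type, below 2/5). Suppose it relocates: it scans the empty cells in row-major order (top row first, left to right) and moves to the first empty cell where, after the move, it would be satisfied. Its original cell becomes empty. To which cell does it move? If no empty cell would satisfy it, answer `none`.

(3,1)

Vacating (1,4). Empty cells in order:
  (2,1): 0/2 same-type → still unsatisfied.
  (2,2): 0/4 same-type → still unsatisfied.
  (2,3): 0/5 same-type → still unsatisfied.
  (3,1): 1/1 same-type → satisfied — stop here.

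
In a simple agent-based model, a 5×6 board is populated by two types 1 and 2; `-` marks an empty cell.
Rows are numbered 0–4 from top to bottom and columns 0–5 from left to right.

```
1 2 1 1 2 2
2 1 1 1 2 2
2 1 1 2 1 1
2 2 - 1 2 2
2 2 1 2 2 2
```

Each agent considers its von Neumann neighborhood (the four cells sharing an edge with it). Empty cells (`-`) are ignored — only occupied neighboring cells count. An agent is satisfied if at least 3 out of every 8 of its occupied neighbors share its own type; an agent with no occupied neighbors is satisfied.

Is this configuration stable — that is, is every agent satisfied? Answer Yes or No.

Row 0: (0,0)1 0/2 unhappy · (0,1)2 0/3 unhappy · (0,2)1 2/3 ok · (0,3)1 2/3 ok · (0,4)2 2/3 ok · (0,5)2 2/2 ok
Row 1: (1,0)2 1/3 unhappy · (1,1)1 2/4 ok · (1,2)1 4/4 ok · (1,3)1 2/4 ok · (1,4)2 2/4 ok · (1,5)2 2/3 ok
Row 2: (2,0)2 2/3 ok · (2,1)1 2/4 ok · (2,2)1 2/3 ok · (2,3)2 0/4 unhappy · (2,4)1 1/4 unhappy · (2,5)1 1/3 unhappy
Row 3: (3,0)2 3/3 ok · (3,1)2 2/3 ok · (3,3)1 0/3 unhappy · (3,4)2 2/4 ok · (3,5)2 2/3 ok
Row 4: (4,0)2 2/2 ok · (4,1)2 2/3 ok · (4,2)1 0/2 unhappy · (4,3)2 1/3 unhappy · (4,4)2 3/3 ok · (4,5)2 2/2 ok
For instance (0,0) has only 0/2 same-type neighbors, below 3/8.

No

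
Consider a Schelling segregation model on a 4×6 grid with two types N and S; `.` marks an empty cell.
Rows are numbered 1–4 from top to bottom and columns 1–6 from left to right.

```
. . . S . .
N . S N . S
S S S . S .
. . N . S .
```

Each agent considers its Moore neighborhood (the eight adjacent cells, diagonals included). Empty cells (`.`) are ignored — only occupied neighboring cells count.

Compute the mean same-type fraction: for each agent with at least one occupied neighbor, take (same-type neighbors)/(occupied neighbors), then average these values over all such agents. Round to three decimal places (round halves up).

Row 1: (1,4)S 1/2
Row 2: (2,1)N 0/2 · (2,3)S 3/4 · (2,4)N 0/4 · (2,6)S 1/1
Row 3: (3,1)S 1/2 · (3,2)S 3/5 · (3,3)S 2/4 · (3,5)S 2/3
Row 4: (4,3)N 0/2 · (4,5)S 1/1
Sum over 11 agents: 1/2 + 0/2 + 3/4 + 0/4 + 1/1 + 1/2 + 3/5 + 2/4 + 2/3 + 0/2 + 1/1 = 331/60; mean = 331/60 ÷ 11 = 331/660 = 0.501515… → 0.502.

0.502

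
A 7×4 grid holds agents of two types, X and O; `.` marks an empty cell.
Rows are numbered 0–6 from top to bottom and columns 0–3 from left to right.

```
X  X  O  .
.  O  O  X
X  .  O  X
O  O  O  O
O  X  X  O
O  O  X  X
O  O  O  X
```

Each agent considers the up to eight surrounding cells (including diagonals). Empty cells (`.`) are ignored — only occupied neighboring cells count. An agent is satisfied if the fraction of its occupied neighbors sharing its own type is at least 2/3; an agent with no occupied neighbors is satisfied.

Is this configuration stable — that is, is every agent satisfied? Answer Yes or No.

(0,0)X 1/2 not
(0,1)X 1/4 not
(0,2)O 2/4 not
(1,1)O 3/6 not
(1,2)O 3/6 not
(1,3)X 1/4 not
(2,0)X 0/3 not
(2,2)O 5/7 satisfied
(2,3)X 1/5 not
(3,0)O 2/4 not
(3,1)O 4/7 not
(3,2)O 4/7 not
(3,3)O 3/5 not
(4,0)O 4/5 satisfied
(4,1)X 2/8 not
(4,2)X 3/8 not
(4,3)O 2/5 not
(5,0)O 4/5 satisfied
(5,1)O 5/8 not
(5,2)X 4/8 not
(5,3)X 3/5 not
(6,0)O 3/3 satisfied
(6,1)O 4/5 satisfied
(6,2)O 2/5 not
(6,3)X 2/3 satisfied
For instance (0,0) has only 1/2 same-type neighbors, below 2/3.

No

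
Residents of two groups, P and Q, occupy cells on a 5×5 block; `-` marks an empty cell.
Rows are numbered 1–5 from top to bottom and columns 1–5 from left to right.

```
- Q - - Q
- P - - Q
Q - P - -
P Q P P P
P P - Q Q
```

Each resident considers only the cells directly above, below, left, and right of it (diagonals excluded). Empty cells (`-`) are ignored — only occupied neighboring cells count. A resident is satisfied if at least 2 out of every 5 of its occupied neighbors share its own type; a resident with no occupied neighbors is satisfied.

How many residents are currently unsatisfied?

(1,2)Q 0/1 not
(1,5)Q 1/1 satisfied
(2,2)P 0/1 not
(2,5)Q 1/1 satisfied
(3,1)Q 0/1 not
(3,3)P 1/1 satisfied
(4,1)P 1/3 not
(4,2)Q 0/3 not
(4,3)P 2/3 satisfied
(4,4)P 2/3 satisfied
(4,5)P 1/2 satisfied
(5,1)P 2/2 satisfied
(5,2)P 1/2 satisfied
(5,4)Q 1/2 satisfied
(5,5)Q 1/2 satisfied
Unsatisfied: (1,2), (2,2), (3,1), (4,1), (4,2) — 5 in total.

5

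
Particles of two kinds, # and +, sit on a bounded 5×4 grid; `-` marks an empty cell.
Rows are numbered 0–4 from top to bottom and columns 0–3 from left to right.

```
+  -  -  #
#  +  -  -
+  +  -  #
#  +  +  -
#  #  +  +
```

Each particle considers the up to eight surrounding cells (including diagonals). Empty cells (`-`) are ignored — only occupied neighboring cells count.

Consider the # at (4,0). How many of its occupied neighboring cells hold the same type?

2

Occupied neighbors of (4,0): (3,0)=#, (3,1)=+, (4,1)=#.
Same type (#): 2 of 3.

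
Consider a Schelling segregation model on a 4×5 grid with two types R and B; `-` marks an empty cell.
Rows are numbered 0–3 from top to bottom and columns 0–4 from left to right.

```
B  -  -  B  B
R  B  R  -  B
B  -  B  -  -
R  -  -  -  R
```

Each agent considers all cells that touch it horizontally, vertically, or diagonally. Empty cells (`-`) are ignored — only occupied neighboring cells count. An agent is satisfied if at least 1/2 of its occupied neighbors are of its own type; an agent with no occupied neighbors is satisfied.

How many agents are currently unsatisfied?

(0,0)B 1/2 satisfied
(0,3)B 2/3 satisfied
(0,4)B 2/2 satisfied
(1,0)R 0/3 not
(1,1)B 3/5 satisfied
(1,2)R 0/3 not
(1,4)B 2/2 satisfied
(2,0)B 1/3 not
(2,2)B 1/2 satisfied
(3,0)R 0/1 not
(3,4)R 0/0 satisfied
Unsatisfied: (1,0), (1,2), (2,0), (3,0) — 4 in total.

4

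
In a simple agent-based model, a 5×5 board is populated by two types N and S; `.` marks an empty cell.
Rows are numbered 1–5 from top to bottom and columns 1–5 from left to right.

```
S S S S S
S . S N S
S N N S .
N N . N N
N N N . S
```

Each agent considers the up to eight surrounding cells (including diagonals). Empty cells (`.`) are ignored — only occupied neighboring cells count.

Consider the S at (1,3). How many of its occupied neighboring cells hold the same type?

3

Occupied neighbors of (1,3): (1,2)=S, (1,4)=S, (2,3)=S, (2,4)=N.
Same type (S): 3 of 4.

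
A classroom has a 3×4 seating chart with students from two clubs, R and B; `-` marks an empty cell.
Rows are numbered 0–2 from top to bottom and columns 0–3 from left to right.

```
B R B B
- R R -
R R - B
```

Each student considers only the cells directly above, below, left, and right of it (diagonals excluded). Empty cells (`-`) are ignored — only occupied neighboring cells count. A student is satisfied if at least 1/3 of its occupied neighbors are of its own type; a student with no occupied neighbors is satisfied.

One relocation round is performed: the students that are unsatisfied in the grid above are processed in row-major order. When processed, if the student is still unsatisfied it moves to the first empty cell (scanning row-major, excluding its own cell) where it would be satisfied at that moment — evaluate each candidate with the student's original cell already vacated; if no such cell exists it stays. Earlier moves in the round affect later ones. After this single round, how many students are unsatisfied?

0

Initially unsatisfied (in order): (0,0).
  (0,0) → (1,3).
Resulting grid:
- R B B
- R R B
R R - B
All satisfied now.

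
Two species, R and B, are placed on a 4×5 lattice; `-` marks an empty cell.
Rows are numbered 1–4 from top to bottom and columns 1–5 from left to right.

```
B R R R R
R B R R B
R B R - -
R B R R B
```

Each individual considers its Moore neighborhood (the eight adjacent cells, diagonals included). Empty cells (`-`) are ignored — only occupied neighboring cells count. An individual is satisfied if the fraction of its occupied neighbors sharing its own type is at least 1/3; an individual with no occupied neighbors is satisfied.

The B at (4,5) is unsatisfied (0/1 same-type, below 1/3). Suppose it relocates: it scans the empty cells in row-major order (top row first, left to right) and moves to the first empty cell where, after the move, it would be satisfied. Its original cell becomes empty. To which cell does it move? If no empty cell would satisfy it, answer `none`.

Vacating (4,5). Empty cells in order:
  (3,4): 1/6 same-type → still unsatisfied.
  (3,5): 1/3 same-type → satisfied — stop here.

(3,5)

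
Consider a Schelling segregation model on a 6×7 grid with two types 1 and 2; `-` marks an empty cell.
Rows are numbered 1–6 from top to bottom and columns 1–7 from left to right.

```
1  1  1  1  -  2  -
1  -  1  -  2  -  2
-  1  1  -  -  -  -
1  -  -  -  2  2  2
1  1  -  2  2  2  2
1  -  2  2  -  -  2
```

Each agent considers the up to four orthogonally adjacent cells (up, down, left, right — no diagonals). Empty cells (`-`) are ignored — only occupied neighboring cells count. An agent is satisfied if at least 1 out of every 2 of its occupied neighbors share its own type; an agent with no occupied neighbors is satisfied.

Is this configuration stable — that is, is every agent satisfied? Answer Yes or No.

Yes

Row 1: (1,1)1 2/2 ok · (1,2)1 2/2 ok · (1,3)1 3/3 ok · (1,4)1 1/1 ok · (1,6)2 0/0 ok
Row 2: (2,1)1 1/1 ok · (2,3)1 2/2 ok · (2,5)2 0/0 ok · (2,7)2 0/0 ok
Row 3: (3,2)1 1/1 ok · (3,3)1 2/2 ok
Row 4: (4,1)1 1/1 ok · (4,5)2 2/2 ok · (4,6)2 3/3 ok · (4,7)2 2/2 ok
Row 5: (5,1)1 3/3 ok · (5,2)1 1/1 ok · (5,4)2 2/2 ok · (5,5)2 3/3 ok · (5,6)2 3/3 ok · (5,7)2 3/3 ok
Row 6: (6,1)1 1/1 ok · (6,3)2 1/1 ok · (6,4)2 2/2 ok · (6,7)2 1/1 ok
All meet the threshold, so the configuration is stable.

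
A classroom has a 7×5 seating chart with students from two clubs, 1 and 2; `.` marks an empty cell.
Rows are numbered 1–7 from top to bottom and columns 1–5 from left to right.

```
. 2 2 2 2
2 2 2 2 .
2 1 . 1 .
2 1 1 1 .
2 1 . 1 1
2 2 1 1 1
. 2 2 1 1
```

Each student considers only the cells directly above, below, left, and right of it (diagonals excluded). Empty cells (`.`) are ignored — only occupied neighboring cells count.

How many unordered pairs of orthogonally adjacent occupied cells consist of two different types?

Scan each occupied cell's neighbors to the right and below so each pair is counted once.
From row 1: 0 unlike of 6 pairs (running 0/6).
From row 2: 2 unlike of 6 pairs (running 2/12).
From row 3: 1 unlike of 4 pairs (running 3/16).
From row 4: 1 unlike of 6 pairs (running 4/22).
From row 5: 2 unlike of 6 pairs (running 6/28).
From row 6: 2 unlike of 8 pairs (running 8/36).
From row 7: 1 unlike of 3 pairs (running 9/39).
Total adjacent occupied pairs: 39; unlike-type pairs: 9.

9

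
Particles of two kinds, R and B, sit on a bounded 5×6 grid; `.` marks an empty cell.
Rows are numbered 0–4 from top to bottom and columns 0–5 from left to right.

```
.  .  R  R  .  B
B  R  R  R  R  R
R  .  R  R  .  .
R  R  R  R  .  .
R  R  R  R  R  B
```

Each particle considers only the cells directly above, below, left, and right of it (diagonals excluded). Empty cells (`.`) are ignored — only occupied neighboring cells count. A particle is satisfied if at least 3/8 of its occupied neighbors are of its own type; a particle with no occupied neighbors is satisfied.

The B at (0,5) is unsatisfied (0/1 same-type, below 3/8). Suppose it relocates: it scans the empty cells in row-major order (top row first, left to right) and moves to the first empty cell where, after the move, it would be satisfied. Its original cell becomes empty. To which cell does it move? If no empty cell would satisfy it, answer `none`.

Vacating (0,5). Empty cells in order:
  (0,0): 1/1 same-type → satisfied — stop here.

(0,0)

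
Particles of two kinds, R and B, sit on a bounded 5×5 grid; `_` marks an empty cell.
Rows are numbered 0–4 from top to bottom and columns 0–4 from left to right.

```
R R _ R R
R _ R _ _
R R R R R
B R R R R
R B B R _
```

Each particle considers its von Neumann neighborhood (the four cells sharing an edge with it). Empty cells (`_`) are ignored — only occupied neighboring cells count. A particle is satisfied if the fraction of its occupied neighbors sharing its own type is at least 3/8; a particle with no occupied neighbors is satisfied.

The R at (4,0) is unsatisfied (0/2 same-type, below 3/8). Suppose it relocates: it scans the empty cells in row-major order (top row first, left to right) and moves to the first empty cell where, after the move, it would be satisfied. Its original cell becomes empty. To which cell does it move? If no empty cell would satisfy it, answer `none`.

(0,2)

Vacating (4,0). Empty cells in order:
  (0,2): 3/3 same-type → satisfied — stop here.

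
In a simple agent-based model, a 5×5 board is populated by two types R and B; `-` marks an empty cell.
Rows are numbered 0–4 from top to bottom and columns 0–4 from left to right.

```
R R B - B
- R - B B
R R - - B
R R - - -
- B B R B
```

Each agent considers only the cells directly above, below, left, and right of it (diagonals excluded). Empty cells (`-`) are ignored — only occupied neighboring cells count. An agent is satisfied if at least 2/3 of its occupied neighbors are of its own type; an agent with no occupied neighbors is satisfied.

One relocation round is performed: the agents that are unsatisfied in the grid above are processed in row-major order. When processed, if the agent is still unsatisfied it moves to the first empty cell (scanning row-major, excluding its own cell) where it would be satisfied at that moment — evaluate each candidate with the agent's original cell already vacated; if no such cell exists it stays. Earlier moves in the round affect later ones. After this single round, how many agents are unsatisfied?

0

Initially unsatisfied (in order): (0,2), (4,1), (4,2), (4,3), (4,4).
  (0,2) → (0,3).
  (4,1) → (2,3).
  (4,2) → (3,4).
  (4,3) → (1,0).
  (4,4): now satisfied by earlier moves; stays.
Resulting grid:
R R - B B
R R - B B
R R - B B
R R - - B
- - - - B
All satisfied now.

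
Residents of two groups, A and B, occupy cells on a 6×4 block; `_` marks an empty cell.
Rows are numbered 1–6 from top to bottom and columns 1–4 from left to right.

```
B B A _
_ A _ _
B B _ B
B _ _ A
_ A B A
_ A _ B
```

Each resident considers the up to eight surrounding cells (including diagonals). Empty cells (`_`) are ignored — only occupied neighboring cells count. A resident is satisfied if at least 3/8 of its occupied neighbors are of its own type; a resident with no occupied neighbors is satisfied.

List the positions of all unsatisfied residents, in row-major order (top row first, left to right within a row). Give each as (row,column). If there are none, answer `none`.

(1,2), (2,2), (3,4), (4,4), (5,2), (5,3), (5,4)

(1,1)B 1/2 satisfied
(1,2)B 1/3 not
(1,3)A 1/2 satisfied
(2,2)A 1/5 not
(3,1)B 2/3 satisfied
(3,2)B 2/3 satisfied
(3,4)B 0/1 not
(4,1)B 2/3 satisfied
(4,4)A 1/3 not
(5,2)A 1/3 not
(5,3)B 1/5 not
(5,4)A 1/3 not
(6,2)A 1/2 satisfied
(6,4)B 1/2 satisfied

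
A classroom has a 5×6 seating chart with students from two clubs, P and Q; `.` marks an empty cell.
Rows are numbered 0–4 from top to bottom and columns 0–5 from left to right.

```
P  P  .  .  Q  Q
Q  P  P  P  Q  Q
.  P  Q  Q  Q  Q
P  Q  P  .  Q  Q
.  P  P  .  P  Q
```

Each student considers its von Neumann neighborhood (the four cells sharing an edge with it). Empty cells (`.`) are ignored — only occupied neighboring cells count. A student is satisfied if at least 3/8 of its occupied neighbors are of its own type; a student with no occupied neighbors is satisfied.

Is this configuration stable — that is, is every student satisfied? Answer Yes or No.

No

Row 0: (0,0)P 1/2 satisfied · (0,1)P 2/2 satisfied · (0,4)Q 2/2 satisfied · (0,5)Q 2/2 satisfied
Row 1: (1,0)Q 0/2 not · (1,1)P 3/4 satisfied · (1,2)P 2/3 satisfied · (1,3)P 1/3 not · (1,4)Q 3/4 satisfied · (1,5)Q 3/3 satisfied
Row 2: (2,1)P 1/3 not · (2,2)Q 1/4 not · (2,3)Q 2/3 satisfied · (2,4)Q 4/4 satisfied · (2,5)Q 3/3 satisfied
Row 3: (3,0)P 0/1 not · (3,1)Q 0/4 not · (3,2)P 1/3 not · (3,4)Q 2/3 satisfied · (3,5)Q 3/3 satisfied
Row 4: (4,1)P 1/2 satisfied · (4,2)P 2/2 satisfied · (4,4)P 0/2 not · (4,5)Q 1/2 satisfied
For instance (1,0) has only 0/2 same-type neighbors, below 3/8.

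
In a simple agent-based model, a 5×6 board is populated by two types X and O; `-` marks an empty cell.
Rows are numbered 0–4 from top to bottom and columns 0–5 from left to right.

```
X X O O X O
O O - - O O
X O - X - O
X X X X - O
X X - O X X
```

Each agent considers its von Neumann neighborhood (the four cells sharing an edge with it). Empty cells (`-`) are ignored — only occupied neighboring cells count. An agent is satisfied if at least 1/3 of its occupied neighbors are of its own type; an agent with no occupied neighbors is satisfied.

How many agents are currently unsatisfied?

Row 0: (0,0)X 1/2 ✓ · (0,1)X 1/3 ✓ · (0,2)O 1/2 ✓ · (0,3)O 1/2 ✓ · (0,4)X 0/3 ✗ · (0,5)O 1/2 ✓
Row 1: (1,0)O 1/3 ✓ · (1,1)O 2/3 ✓ · (1,4)O 1/2 ✓ · (1,5)O 3/3 ✓
Row 2: (2,0)X 1/3 ✓ · (2,1)O 1/3 ✓ · (2,3)X 1/1 ✓ · (2,5)O 2/2 ✓
Row 3: (3,0)X 3/3 ✓ · (3,1)X 3/4 ✓ · (3,2)X 2/2 ✓ · (3,3)X 2/3 ✓ · (3,5)O 1/2 ✓
Row 4: (4,0)X 2/2 ✓ · (4,1)X 2/2 ✓ · (4,3)O 0/2 ✗ · (4,4)X 1/2 ✓ · (4,5)X 1/2 ✓
Unsatisfied: (0,4), (4,3) — 2 in total.

2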